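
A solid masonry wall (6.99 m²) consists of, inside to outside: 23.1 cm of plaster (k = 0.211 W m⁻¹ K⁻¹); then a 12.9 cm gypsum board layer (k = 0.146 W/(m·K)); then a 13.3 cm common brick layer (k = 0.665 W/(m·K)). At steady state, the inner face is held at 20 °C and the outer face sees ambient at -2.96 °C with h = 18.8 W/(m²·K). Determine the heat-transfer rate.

Series thermal resistances, inner to outer:
  R_plaster = L/(kA) = 0.231/(0.211·6.99) = 0.1566 K/W
  R_gypsum board = L/(kA) = 0.129/(0.146·6.99) = 0.1264 K/W
  R_common brick = L/(kA) = 0.133/(0.665·6.99) = 0.02861 K/W
  R_conv,out = 1/(hA) = 1/(18.8·6.99) = 0.007610 K/W
ΣR = 0.1566 + 0.1264 + 0.02861 + 0.007610 = 0.3192 K/W
Q = ΔT/ΣR = (20 °C − -2.96 °C)/0.3192 = 71.9 W

Q = 71.9 W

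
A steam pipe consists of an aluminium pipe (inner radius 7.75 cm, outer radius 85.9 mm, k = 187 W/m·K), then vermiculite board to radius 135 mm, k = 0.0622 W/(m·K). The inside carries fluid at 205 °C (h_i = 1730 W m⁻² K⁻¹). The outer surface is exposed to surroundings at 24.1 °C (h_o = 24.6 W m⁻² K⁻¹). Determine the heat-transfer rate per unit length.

Q' = 150 W/m

Resistance network (inner→outer):
  R'_conv,in = 1/(2πr h) = 1/(2π·0.0775·1730) = 0.001187 m·K/W
  R'_aluminium = ln(0.0859/0.0775)/(2πk) = 0.1029/(2π·187) = 8.758×10^-5 m·K/W
  R'_vermiculite board = ln(0.135/0.0859)/(2πk) = 0.4521/(2π·0.0622) = 1.157 m·K/W
  R'_conv,out = 1/(2πr h) = 1/(2π·0.135·24.6) = 0.04792 m·K/W
ΣR = 0.001187 + 8.758×10^-5 + 1.157 + 0.04792 = 1.206 m·K/W
Q' = ΔT/ΣR = (205 °C − 24.1 °C)/1.206 = 150 W/m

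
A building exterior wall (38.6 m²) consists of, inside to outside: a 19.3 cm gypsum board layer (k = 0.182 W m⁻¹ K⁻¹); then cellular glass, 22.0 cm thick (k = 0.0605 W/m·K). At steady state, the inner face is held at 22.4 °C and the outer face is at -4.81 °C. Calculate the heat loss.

Series thermal resistances, inner to outer:
  R_gypsum board = L/(kA) = 0.193/(0.182·38.6) = 0.02747 K/W
  R_cellular glass = L/(kA) = 0.220/(0.0605·38.6) = 0.09421 K/W
ΣR = 0.02747 + 0.09421 = 0.1217 K/W
Q = ΔT/ΣR = (22.4 °C − -4.81 °C)/0.1217 = 224 W

Q = 224 W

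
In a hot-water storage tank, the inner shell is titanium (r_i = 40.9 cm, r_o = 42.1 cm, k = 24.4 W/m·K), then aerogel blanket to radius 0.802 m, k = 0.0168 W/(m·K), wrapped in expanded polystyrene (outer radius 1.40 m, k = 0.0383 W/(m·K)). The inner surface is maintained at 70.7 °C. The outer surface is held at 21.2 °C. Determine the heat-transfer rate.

Q = 7.67 W

Treat each layer as a resistance in series:
  R_titanium = (1/0.409 − 1/0.421)/(4πk) = 0.06969/(4π·24.4) = 2.273×10^-4 K/W
  R_aerogel blanket = (1/0.421 − 1/0.802)/(4πk) = 1.128/(4π·0.0168) = 5.345 K/W
  R_expanded polystyrene = (1/0.802 − 1/1.40)/(4πk) = 0.5326/(4π·0.0383) = 1.107 K/W
ΣR = 2.273×10^-4 + 5.345 + 1.107 = 6.452 K/W
Q = ΔT/ΣR = (70.7 °C − 21.2 °C)/6.452 = 7.67 W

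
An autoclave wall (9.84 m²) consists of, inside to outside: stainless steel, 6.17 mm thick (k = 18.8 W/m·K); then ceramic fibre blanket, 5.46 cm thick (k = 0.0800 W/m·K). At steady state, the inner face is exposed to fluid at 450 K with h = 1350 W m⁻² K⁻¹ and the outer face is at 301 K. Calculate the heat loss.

Q = 2.14 kW

Resistance network (inner→outer):
  R_conv,in = 1/(hA) = 1/(1350·9.84) = 7.528×10^-5 K/W
  R_stainless steel = L/(kA) = 0.00617/(18.8·9.84) = 3.335×10^-5 K/W
  R_ceramic fibre blanket = L/(kA) = 0.0546/(0.0800·9.84) = 0.06936 K/W
ΣR = 7.528×10^-5 + 3.335×10^-5 + 0.06936 = 0.06947 K/W
Q = ΔT/ΣR = (450 K − 301 K)/0.06947 = 2140 W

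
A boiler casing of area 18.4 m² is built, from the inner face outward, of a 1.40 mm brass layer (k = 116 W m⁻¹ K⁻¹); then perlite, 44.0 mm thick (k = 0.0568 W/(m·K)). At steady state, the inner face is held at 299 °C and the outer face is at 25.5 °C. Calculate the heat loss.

Q = 6500 W

Resistance network (inner→outer):
  R_brass = L/(kA) = 0.00140/(116·18.4) = 6.559×10^-7 K/W
  R_perlite = L/(kA) = 0.0440/(0.0568·18.4) = 0.04210 K/W
ΣR = 6.559×10^-7 + 0.04210 = 0.04210 K/W
Q = ΔT/ΣR = (299 °C − 25.5 °C)/0.04210 = 6500 W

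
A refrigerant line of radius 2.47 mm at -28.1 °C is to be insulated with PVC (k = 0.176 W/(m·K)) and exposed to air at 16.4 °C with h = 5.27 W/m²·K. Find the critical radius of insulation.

r_cr = 3.34 cm

For a cylinder, r_cr = k_ins/h = 0.176/5.27 = 0.0334 m = 3.34 cm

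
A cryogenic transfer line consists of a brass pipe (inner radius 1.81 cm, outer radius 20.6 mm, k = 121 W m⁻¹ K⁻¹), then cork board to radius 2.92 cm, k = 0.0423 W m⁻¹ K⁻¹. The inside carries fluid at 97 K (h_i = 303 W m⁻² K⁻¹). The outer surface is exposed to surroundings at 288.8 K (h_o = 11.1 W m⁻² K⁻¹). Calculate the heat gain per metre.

Series thermal resistances, inner to outer:
  R'_conv,in = 1/(2πr h) = 1/(2π·0.0181·303) = 0.02902 m·K/W
  R'_brass = ln(0.0206/0.0181)/(2πk) = 0.1294/(2π·121) = 1.702×10^-4 m·K/W
  R'_cork board = ln(0.0292/0.0206)/(2πk) = 0.3489/(2π·0.0423) = 1.313 m·K/W
  R'_conv,out = 1/(2πr h) = 1/(2π·0.0292·11.1) = 0.4910 m·K/W
ΣR = 0.02902 + 1.702×10^-4 + 1.313 + 0.4910 = 1.833 m·K/W
Q' = ΔT/ΣR = (97 K − 288.8 K)/1.833 = -105 W/m
(Negative Q' ⇒ heat flows inward; heat gain = 105 W/m.)

Q' = 105 W/m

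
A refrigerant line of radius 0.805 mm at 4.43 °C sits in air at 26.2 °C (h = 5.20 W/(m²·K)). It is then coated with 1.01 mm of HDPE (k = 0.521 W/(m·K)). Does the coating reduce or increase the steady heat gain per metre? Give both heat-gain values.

increases: 0.573 → 1.27 W/m

Critical radius for a cylinder: r_cr = k/h = 0.100 m = 10.0 cm.
Outer radius after coating: r₂ = 8.05×10^-4 + 0.00101 = 0.001815 m.
Since r₁ < r_cr and r₂ ≤ r_cr, the coating moves toward the maximum at r_cr — heat gain rises.
Bare: R = 1/(2πr₁h) = 38.02 m·K/W; Q = 21.77/38.02 = 0.573 W/m.
Coated: R = R_cond + R_conv = 17.11 m·K/W; Q = 21.77/17.11 = 1.27 W/m.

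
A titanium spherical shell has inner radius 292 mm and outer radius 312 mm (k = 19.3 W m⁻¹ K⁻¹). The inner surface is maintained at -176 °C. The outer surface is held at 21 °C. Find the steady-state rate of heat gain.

Q = 4πk·ΔT/(1/r₁ − 1/r₂) = 4π × 19.3 × 197 / (1/0.292 − 1/0.312) = 2.18×10^5 W

Q = 2.18×10^5 W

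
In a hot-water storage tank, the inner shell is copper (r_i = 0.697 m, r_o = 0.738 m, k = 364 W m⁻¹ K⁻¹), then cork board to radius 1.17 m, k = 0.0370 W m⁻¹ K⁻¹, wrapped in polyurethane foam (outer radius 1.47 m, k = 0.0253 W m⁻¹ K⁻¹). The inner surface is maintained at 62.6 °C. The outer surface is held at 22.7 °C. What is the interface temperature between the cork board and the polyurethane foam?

Series thermal resistances, inner to outer:
  R_copper = (1/0.697 − 1/0.738)/(4πk) = 0.07971/(4π·364) = 1.743×10^-5 K/W
  R_cork board = (1/0.738 − 1/1.17)/(4πk) = 0.5003/(4π·0.0370) = 1.076 K/W
  R_polyurethane foam = (1/1.17 − 1/1.47)/(4πk) = 0.1744/(4π·0.0253) = 0.5486 K/W
ΣR = 1.743×10^-5 + 1.076 + 0.5486 = 1.625 K/W
Q = ΔT/ΣR = (62.6 °C − 22.7 °C)/1.625 = 24.55 W
From the inner boundary to the cork board/polyurethane foam interface, ΣR_partial = 1.076 K/W.
T_interface = T_in − Q·ΣR_partial = 62.6 °C − (24.55)(1.076) = 36.2 °C

T = 36.2 °C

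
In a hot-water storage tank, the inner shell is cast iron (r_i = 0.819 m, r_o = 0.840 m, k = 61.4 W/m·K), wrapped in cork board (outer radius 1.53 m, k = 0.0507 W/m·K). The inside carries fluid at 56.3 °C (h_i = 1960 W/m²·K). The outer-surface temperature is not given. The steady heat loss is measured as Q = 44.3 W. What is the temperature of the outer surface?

T_out = 19.0 °C

Series resistances:
  R_conv,in = 1/(4πr²h) = 1/(4π·0.819²·1960) = 6.053×10^-5 K/W
  R_cast iron = (1/0.819 − 1/0.840)/(4πk) = 0.03053/(4π·61.4) = 3.956×10^-5 K/W
  R_cork board = (1/0.840 − 1/1.53)/(4πk) = 0.5369/(4π·0.0507) = 0.8427 K/W
ΣR = 0.8428 K/W
ΔT = Q·ΣR = 44.3 × 0.8428 = 37.34 K
Heat flows outward, so T_out = T_in − ΔT = 56.3 − 37.34 = 19.0 °C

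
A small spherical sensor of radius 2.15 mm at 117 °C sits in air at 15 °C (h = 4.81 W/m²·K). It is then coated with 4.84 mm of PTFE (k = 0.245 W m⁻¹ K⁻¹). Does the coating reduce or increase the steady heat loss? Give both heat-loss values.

increases: 0.0285 → 0.230 W

Critical radius for a sphere: r_cr = 2k/h = 0.102 m = 10.2 cm.
Outer radius after coating: r₂ = 0.00215 + 0.00484 = 0.00699 m.
Since r₁ < r_cr and r₂ ≤ r_cr, the coating moves toward the maximum at r_cr — heat loss rises.
Bare: R = 1/(4πr₁²h) = 3579 K/W; Q = 102/3579 = 0.0285 W.
Coated: R = R_cond + R_conv = 443.2 K/W; Q = 102/443.2 = 0.230 W.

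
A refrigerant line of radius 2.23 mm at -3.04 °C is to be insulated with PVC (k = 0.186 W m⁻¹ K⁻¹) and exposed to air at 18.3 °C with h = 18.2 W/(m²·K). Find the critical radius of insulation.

For a cylinder, r_cr = k_ins/h = 0.186/18.2 = 0.0102 m = 1.02 cm

r_cr = 1.02 cm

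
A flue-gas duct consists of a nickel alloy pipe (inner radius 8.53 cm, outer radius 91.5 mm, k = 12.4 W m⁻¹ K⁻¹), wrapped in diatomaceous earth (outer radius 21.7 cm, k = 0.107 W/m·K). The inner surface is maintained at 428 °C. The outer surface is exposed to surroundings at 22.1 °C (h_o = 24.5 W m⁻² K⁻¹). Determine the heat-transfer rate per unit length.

Q' = 309 W/m

Series thermal resistances, inner to outer:
  R'_nickel alloy = ln(0.0915/0.0853)/(2πk) = 0.07016/(2π·12.4) = 9.006×10^-4 m·K/W
  R'_diatomaceous earth = ln(0.217/0.0915)/(2πk) = 0.8636/(2π·0.107) = 1.284 m·K/W
  R'_conv,out = 1/(2πr h) = 1/(2π·0.217·24.5) = 0.02994 m·K/W
ΣR = 9.006×10^-4 + 1.284 + 0.02994 = 1.315 m·K/W
Q' = ΔT/ΣR = (428 °C − 22.1 °C)/1.315 = 309 W/m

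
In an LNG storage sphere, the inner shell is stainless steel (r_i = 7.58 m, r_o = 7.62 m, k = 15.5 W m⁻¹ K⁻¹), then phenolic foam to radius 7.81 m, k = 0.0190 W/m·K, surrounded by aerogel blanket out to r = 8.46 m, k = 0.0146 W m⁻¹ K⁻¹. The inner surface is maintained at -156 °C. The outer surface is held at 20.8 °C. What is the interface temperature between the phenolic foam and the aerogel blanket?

T = -121 °C

Treat each layer as a resistance in series:
  R_stainless steel = (1/7.58 − 1/7.62)/(4πk) = 6.925×10^-4/(4π·15.5) = 3.555×10^-6 K/W
  R_phenolic foam = (1/7.62 − 1/7.81)/(4πk) = 0.003193/(4π·0.0190) = 0.01337 K/W
  R_aerogel blanket = (1/7.81 − 1/8.46)/(4πk) = 0.009838/(4π·0.0146) = 0.05362 K/W
ΣR = 3.555×10^-6 + 0.01337 + 0.05362 = 0.06699 K/W
Q = ΔT/ΣR = (-156 °C − 20.8 °C)/0.06699 = -2639 W
From the inner boundary to the phenolic foam/aerogel blanket interface, ΣR_partial = 0.01337 K/W.
T_interface = T_in − Q·ΣR_partial = -156 °C − (-2639)(0.01337) = -121 °C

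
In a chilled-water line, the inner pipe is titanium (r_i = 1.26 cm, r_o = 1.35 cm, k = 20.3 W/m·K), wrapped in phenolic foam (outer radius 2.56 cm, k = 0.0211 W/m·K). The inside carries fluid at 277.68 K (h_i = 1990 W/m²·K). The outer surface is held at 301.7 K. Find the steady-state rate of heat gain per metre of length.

Q' = 4.97 W/m

Resistance network (inner→outer):
  R'_conv,in = 1/(2πr h) = 1/(2π·0.0126·1990) = 0.006347 m·K/W
  R'_titanium = ln(0.0135/0.0126)/(2πk) = 0.06899/(2π·20.3) = 5.409×10^-4 m·K/W
  R'_phenolic foam = ln(0.0256/0.0135)/(2πk) = 0.6399/(2π·0.0211) = 4.827 m·K/W
ΣR = 0.006347 + 5.409×10^-4 + 4.827 = 4.834 m·K/W
Q' = ΔT/ΣR = (277.68 K − 301.7 K)/4.834 = -4.97 W/m
(Negative Q' ⇒ heat flows inward; heat gain = 4.97 W/m.)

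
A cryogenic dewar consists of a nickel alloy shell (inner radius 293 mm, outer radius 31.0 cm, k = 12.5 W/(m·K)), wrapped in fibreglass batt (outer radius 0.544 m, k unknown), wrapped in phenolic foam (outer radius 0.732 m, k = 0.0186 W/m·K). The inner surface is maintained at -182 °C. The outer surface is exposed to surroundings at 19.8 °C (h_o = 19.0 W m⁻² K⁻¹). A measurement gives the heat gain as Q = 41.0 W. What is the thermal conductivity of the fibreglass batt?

k = 0.0382 W/m·K

ΣR = ΔT/Q = |-182 − 19.8|/41.0 = 4.922 K/W
Known resistances:
  R_nickel alloy = (1/0.293 − 1/0.310)/(4πk) = 0.1872/(4π·12.5) = 0.001192 K/W
  R_phenolic foam = (1/0.544 − 1/0.732)/(4πk) = 0.4721/(4π·0.0186) = 2.020 K/W
  R_conv,out = 1/(4πr²h) = 1/(4π·0.732²·19.0) = 0.007817 K/W
R_fibreglass batt = ΣR − ΣR_known = 4.922 − 2.029 = 2.893 K/W
(1/r₁−1/r₂)/(4πk) = 2.893 ⇒ k = 1.388/(4π·2.893) = 0.0382 W/m·K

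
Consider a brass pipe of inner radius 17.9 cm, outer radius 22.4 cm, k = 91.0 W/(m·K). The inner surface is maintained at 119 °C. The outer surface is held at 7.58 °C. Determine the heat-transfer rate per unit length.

Q' = 2.84×10^5 W/m

Q' = 2πk·ΔT/ln(r₂/r₁) = 2π × 91.0 × 111.42 / ln(0.224/0.179) = 2.84×10^5 W/m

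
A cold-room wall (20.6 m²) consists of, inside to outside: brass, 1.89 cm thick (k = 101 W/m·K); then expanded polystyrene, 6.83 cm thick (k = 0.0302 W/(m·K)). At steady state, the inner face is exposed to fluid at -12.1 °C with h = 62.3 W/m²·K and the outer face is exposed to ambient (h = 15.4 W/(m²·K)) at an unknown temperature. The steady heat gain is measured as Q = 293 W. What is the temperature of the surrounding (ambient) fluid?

Sum the resistances:
  R_conv,in = 1/(hA) = 1/(62.3·20.6) = 7.792×10^-4 K/W
  R_brass = L/(kA) = 0.0189/(101·20.6) = 9.084×10^-6 K/W
  R_expanded polystyrene = L/(kA) = 0.0683/(0.0302·20.6) = 0.1098 K/W
  R_conv,out = 1/(hA) = 1/(15.4·20.6) = 0.003152 K/W
ΣR = 0.1137 K/W
ΔT = Q·ΣR = 293 × 0.1137 = 33.31 K
Heat flows inward, so T_out = T_in + ΔT = -12.1 + 33.31 = 21.2 °C

T_out = 21.2 °C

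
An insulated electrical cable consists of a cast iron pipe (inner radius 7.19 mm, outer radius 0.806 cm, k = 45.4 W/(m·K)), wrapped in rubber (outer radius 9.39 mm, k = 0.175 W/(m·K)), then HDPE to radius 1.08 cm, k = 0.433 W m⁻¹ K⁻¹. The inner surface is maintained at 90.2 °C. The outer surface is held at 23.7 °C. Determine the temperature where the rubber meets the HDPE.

Treat each layer as a resistance in series:
  R'_cast iron = ln(0.00806/0.00719)/(2πk) = 0.1142/(2π·45.4) = 4.004×10^-4 m·K/W
  R'_rubber = ln(0.00939/0.00806)/(2πk) = 0.1527/(2π·0.175) = 0.1389 m·K/W
  R'_HDPE = ln(0.0108/0.00939)/(2πk) = 0.1399/(2π·0.433) = 0.05142 m·K/W
ΣR = 4.004×10^-4 + 0.1389 + 0.05142 = 0.1907 m·K/W
Q' = ΔT/ΣR = (90.2 °C − 23.7 °C)/0.1907 = 348.7 W/m
From the inner boundary to the rubber/HDPE interface, ΣR_partial = 0.1393 m·K/W.
T_interface = T_in − Q'·ΣR_partial = 90.2 °C − (348.7)(0.1393) = 41.6 °C

T = 41.6 °C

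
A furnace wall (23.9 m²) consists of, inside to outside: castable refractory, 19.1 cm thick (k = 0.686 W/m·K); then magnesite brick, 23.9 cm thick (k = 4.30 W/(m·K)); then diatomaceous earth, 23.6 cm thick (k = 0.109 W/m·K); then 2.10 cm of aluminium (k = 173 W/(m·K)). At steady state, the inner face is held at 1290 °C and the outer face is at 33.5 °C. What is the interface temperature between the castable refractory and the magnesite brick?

T = 1150 °C

Series thermal resistances, inner to outer:
  R_castable refractory = L/(kA) = 0.191/(0.686·23.9) = 0.01165 K/W
  R_magnesite brick = L/(kA) = 0.239/(4.30·23.9) = 0.002326 K/W
  R_diatomaceous earth = L/(kA) = 0.236/(0.109·23.9) = 0.09059 K/W
  R_aluminium = L/(kA) = 0.0210/(173·23.9) = 5.079×10^-6 K/W
ΣR = 0.01165 + 0.002326 + 0.09059 + 5.079×10^-6 = 0.1046 K/W
Q = ΔT/ΣR = (1290 °C − 33.5 °C)/0.1046 = 12010 W
From the inner boundary to the castable refractory/magnesite brick interface, ΣR_partial = 0.01165 K/W.
T_interface = T_in − Q·ΣR_partial = 1290 °C − (12010)(0.01165) = 1150 °C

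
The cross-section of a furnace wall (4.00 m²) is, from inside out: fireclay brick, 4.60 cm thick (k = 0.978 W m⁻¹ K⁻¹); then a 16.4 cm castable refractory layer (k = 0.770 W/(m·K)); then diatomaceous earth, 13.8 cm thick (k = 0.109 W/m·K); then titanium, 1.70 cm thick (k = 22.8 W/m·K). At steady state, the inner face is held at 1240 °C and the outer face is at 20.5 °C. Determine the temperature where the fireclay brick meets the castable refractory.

Series thermal resistances, inner to outer:
  R_fireclay brick = L/(kA) = 0.0460/(0.978·4.00) = 0.01176 K/W
  R_castable refractory = L/(kA) = 0.164/(0.770·4.00) = 0.05325 K/W
  R_diatomaceous earth = L/(kA) = 0.138/(0.109·4.00) = 0.3165 K/W
  R_titanium = L/(kA) = 0.0170/(22.8·4.00) = 1.864×10^-4 K/W
ΣR = 0.01176 + 0.05325 + 0.3165 + 1.864×10^-4 = 0.3817 K/W
Q = ΔT/ΣR = (1240 °C − 20.5 °C)/0.3817 = 3195 W
From the inner boundary to the fireclay brick/castable refractory interface, ΣR_partial = 0.01176 K/W.
T_interface = T_in − Q·ΣR_partial = 1240 °C − (3195)(0.01176) = 1202 °C

T = 1202 °C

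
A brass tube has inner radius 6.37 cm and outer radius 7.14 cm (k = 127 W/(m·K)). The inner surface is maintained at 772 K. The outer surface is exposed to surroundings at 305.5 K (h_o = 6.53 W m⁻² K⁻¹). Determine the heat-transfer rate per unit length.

Q' = 1370 W/m

Treat each layer as a resistance in series:
  R'_brass = ln(0.0714/0.0637)/(2πk) = 0.1141/(2π·127) = 1.430×10^-4 m·K/W
  R'_conv,out = 1/(2πr h) = 1/(2π·0.0714·6.53) = 0.3414 m·K/W
ΣR = 1.430×10^-4 + 0.3414 = 0.3415 m·K/W
Q' = ΔT/ΣR = (772 K − 305.5 K)/0.3415 = 1370 W/m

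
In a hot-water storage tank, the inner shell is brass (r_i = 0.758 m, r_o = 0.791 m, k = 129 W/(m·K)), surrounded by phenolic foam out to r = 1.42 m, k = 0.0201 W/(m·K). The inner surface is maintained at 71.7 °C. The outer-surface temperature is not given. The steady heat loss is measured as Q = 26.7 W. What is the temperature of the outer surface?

T_out = 12.5 °C

Series resistances:
  R_brass = (1/0.758 − 1/0.791)/(4πk) = 0.05504/(4π·129) = 3.395×10^-5 K/W
  R_phenolic foam = (1/0.791 − 1/1.42)/(4πk) = 0.5600/(4π·0.0201) = 2.217 K/W
ΣR = 2.217 K/W
ΔT = Q·ΣR = 26.7 × 2.217 = 59.19 K
Heat flows outward, so T_out = T_in − ΔT = 71.7 − 59.19 = 12.5 °C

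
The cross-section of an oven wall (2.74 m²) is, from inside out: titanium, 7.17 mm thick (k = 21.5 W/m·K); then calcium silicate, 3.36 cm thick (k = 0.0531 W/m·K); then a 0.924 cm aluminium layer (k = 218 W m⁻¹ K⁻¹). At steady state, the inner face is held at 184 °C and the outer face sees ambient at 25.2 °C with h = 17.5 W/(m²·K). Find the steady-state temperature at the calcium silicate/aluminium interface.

T = 38.4 °C

Resistance network (inner→outer):
  R_titanium = L/(kA) = 0.00717/(21.5·2.74) = 1.217×10^-4 K/W
  R_calcium silicate = L/(kA) = 0.0336/(0.0531·2.74) = 0.2309 K/W
  R_aluminium = L/(kA) = 0.00924/(218·2.74) = 1.547×10^-5 K/W
  R_conv,out = 1/(hA) = 1/(17.5·2.74) = 0.02086 K/W
ΣR = 1.217×10^-4 + 0.2309 + 1.547×10^-5 + 0.02086 = 0.2519 K/W
Q = ΔT/ΣR = (184 °C − 25.2 °C)/0.2519 = 630.4 W
From the inner boundary to the calcium silicate/aluminium interface, ΣR_partial = 0.2310 K/W.
T_interface = T_in − Q·ΣR_partial = 184 °C − (630.4)(0.2310) = 38.4 °C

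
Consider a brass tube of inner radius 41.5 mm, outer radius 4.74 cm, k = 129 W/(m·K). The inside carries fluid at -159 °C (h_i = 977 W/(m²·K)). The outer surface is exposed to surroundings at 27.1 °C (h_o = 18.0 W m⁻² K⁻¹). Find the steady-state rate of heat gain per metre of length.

Resistance network (inner→outer):
  R'_conv,in = 1/(2πr h) = 1/(2π·0.0415·977) = 0.003925 m·K/W
  R'_brass = ln(0.0474/0.0415)/(2πk) = 0.1329/(2π·129) = 1.640×10^-4 m·K/W
  R'_conv,out = 1/(2πr h) = 1/(2π·0.0474·18.0) = 0.1865 m·K/W
ΣR = 0.003925 + 1.640×10^-4 + 0.1865 = 0.1906 m·K/W
Q' = ΔT/ΣR = (-159 °C − 27.1 °C)/0.1906 = -976 W/m
(Negative Q' ⇒ heat flows inward; heat gain = 976 W/m.)

Q' = 976 W/m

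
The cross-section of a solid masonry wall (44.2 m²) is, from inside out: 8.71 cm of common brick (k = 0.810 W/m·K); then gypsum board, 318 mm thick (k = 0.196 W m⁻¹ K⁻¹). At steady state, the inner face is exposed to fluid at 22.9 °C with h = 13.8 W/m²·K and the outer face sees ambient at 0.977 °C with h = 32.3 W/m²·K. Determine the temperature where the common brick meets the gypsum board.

Treat each layer as a resistance in series:
  R_conv,in = 1/(hA) = 1/(13.8·44.2) = 0.001639 K/W
  R_common brick = L/(kA) = 0.0871/(0.810·44.2) = 0.002433 K/W
  R_gypsum board = L/(kA) = 0.318/(0.196·44.2) = 0.03671 K/W
  R_conv,out = 1/(hA) = 1/(32.3·44.2) = 7.004×10^-4 K/W
ΣR = 0.001639 + 0.002433 + 0.03671 + 7.004×10^-4 = 0.04148 K/W
Q = ΔT/ΣR = (22.9 °C − 0.977 °C)/0.04148 = 528.5 W
From the inner boundary to the common brick/gypsum board interface, ΣR_partial = 0.004072 K/W.
T_interface = T_in − Q·ΣR_partial = 22.9 °C − (528.5)(0.004072) = 20.7 °C

T = 20.7 °C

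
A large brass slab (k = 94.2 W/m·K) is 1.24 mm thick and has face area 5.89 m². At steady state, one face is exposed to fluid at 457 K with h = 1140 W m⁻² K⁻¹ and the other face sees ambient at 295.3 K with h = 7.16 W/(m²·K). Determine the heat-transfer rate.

Q = 6780 W

Resistance network (inner→outer):
  R_conv,in = 1/(hA) = 1/(1140·5.89) = 1.489×10^-4 K/W
  R_brass = L/(kA) = 0.00124/(94.2·5.89) = 2.235×10^-6 K/W
  R_conv,out = 1/(hA) = 1/(7.16·5.89) = 0.02371 K/W
ΣR = 1.489×10^-4 + 2.235×10^-6 + 0.02371 = 0.02386 K/W
Q = ΔT/ΣR = (457 K − 295.3 K)/0.02386 = 6780 W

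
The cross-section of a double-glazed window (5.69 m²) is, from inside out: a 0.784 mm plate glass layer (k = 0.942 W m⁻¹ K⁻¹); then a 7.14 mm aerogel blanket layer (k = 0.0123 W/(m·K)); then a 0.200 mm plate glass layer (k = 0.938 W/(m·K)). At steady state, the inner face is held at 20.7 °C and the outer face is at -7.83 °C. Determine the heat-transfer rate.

Resistance network (inner→outer):
  R_plate glass = L/(kA) = 7.84×10^-4/(0.942·5.69) = 1.463×10^-4 K/W
  R_aerogel blanket = L/(kA) = 0.00714/(0.0123·5.69) = 0.1020 K/W
  R_plate glass = L/(kA) = 2.00×10^-4/(0.938·5.69) = 3.747×10^-5 K/W
ΣR = 1.463×10^-4 + 0.1020 + 3.747×10^-5 = 0.1022 K/W
Q = ΔT/ΣR = (20.7 °C − -7.83 °C)/0.1022 = 279 W

Q = 279 W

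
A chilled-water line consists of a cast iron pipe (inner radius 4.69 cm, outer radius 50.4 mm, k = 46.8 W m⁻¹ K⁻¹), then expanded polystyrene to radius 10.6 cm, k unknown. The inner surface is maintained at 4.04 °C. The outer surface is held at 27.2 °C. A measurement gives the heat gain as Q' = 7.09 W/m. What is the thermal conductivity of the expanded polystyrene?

k = 0.0362 W/m·K

ΣR = ΔT/Q' = |4.04 − 27.2|/7.09 = 3.267 m·K/W
Known resistances:
  R'_cast iron = ln(0.0504/0.0469)/(2πk) = 0.07197/(2π·46.8) = 2.448×10^-4 m·K/W
R_expanded polystyrene = ΣR − ΣR_known = 3.267 − 2.448×10^-4 = 3.267 m·K/W
ln(r₂/r₁)/(2πk) = 3.267 ⇒ k = 0.7434/(2π·3.267) = 0.0362 W/m·K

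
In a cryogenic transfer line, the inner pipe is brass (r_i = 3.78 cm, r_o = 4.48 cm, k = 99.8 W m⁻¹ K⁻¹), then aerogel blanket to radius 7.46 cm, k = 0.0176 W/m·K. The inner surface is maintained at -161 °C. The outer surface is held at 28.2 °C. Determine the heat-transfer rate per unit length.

Q' = 41.0 W/m

Resistance network (inner→outer):
  R'_brass = ln(0.0448/0.0378)/(2πk) = 0.1699/(2π·99.8) = 2.709×10^-4 m·K/W
  R'_aerogel blanket = ln(0.0746/0.0448)/(2πk) = 0.5099/(2π·0.0176) = 4.611 m·K/W
ΣR = 2.709×10^-4 + 4.611 = 4.611 m·K/W
Q' = ΔT/ΣR = (-161 °C − 28.2 °C)/4.611 = -41.0 W/m
(Negative Q' ⇒ heat flows inward; heat gain = 41.0 W/m.)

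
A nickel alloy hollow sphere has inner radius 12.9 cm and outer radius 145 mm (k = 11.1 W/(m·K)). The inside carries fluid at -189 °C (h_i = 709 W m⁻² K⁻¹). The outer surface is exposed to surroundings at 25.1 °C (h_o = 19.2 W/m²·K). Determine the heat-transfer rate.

Q = 1020 W

Series thermal resistances, inner to outer:
  R_conv,in = 1/(4πr²h) = 1/(4π·0.129²·709) = 0.006745 K/W
  R_nickel alloy = (1/0.129 − 1/0.145)/(4πk) = 0.8554/(4π·11.1) = 0.006132 K/W
  R_conv,out = 1/(4πr²h) = 1/(4π·0.145²·19.2) = 0.1971 K/W
ΣR = 0.006745 + 0.006132 + 0.1971 = 0.2100 K/W
Q = ΔT/ΣR = (-189 °C − 25.1 °C)/0.2100 = -1020 W
(Negative Q ⇒ heat flows inward; heat gain = 1020 W.)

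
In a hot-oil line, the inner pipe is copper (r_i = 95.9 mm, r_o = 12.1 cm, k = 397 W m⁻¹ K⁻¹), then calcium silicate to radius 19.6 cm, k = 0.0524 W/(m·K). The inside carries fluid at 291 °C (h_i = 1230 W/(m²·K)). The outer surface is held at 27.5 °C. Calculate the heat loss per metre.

Resistance network (inner→outer):
  R'_conv,in = 1/(2πr h) = 1/(2π·0.0959·1230) = 0.001349 m·K/W
  R'_copper = ln(0.121/0.0959)/(2πk) = 0.2325/(2π·397) = 9.320×10^-5 m·K/W
  R'_calcium silicate = ln(0.196/0.121)/(2πk) = 0.4823/(2π·0.0524) = 1.465 m·K/W
ΣR = 0.001349 + 9.320×10^-5 + 1.465 = 1.466 m·K/W
Q' = ΔT/ΣR = (291 °C − 27.5 °C)/1.466 = 180 W/m

Q' = 180 W/m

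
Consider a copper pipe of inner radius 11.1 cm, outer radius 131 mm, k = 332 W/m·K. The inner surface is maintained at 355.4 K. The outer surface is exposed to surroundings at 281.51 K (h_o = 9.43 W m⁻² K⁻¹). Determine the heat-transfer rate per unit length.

Q' = 573 W/m

Treat each layer as a resistance in series:
  R'_copper = ln(0.131/0.111)/(2πk) = 0.1657/(2π·332) = 7.942×10^-5 m·K/W
  R'_conv,out = 1/(2πr h) = 1/(2π·0.131·9.43) = 0.1288 m·K/W
ΣR = 7.942×10^-5 + 0.1288 = 0.1289 m·K/W
Q' = ΔT/ΣR = (355.4 K − 281.51 K)/0.1289 = 573 W/m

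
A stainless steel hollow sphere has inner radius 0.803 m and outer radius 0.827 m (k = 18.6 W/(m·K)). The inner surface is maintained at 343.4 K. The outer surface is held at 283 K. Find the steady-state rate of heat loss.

Q = 3.91×10^5 W

Q = 4πk·ΔT/(1/r₁ − 1/r₂) = 4π × 18.6 × 60.4 / (1/0.803 − 1/0.827) = 3.91×10^5 W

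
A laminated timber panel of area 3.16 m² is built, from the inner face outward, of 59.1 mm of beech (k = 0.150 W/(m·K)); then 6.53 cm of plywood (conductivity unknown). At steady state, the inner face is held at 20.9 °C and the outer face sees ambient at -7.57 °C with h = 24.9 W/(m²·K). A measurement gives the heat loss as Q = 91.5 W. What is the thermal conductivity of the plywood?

ΣR = ΔT/Q = |20.9 − -7.57|/91.5 = 0.3111 K/W
Known resistances:
  R_beech = L/(kA) = 0.0591/(0.150·3.16) = 0.1247 K/W
  R_conv,out = 1/(hA) = 1/(24.9·3.16) = 0.01271 K/W
R_plywood = ΣR − ΣR_known = 0.3111 − 0.1374 = 0.1737 K/W
L/(kA) = 0.1737 ⇒ k = 0.0653/(0.1737·3.16) = 0.119 W/m·K

k = 0.119 W/m·K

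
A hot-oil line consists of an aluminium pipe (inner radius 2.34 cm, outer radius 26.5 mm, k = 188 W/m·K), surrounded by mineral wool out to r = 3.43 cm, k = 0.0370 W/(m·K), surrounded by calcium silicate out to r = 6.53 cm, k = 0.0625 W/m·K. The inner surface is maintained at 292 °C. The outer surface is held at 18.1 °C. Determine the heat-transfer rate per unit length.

Q' = 99.6 W/m

Resistance network (inner→outer):
  R'_aluminium = ln(0.0265/0.0234)/(2πk) = 0.1244/(2π·188) = 1.053×10^-4 m·K/W
  R'_mineral wool = ln(0.0343/0.0265)/(2πk) = 0.2580/(2π·0.0370) = 1.110 m·K/W
  R'_calcium silicate = ln(0.0653/0.0343)/(2πk) = 0.6438/(2π·0.0625) = 1.640 m·K/W
ΣR = 1.053×10^-4 + 1.110 + 1.640 = 2.750 m·K/W
Q' = ΔT/ΣR = (292 °C − 18.1 °C)/2.750 = 99.6 W/m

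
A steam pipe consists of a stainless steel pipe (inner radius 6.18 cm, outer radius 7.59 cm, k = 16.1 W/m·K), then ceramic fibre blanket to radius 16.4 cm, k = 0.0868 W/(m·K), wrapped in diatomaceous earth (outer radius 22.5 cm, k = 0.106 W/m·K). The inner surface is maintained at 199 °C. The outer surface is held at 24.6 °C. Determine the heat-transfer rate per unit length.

Q' = 92.3 W/m

Treat each layer as a resistance in series:
  R'_stainless steel = ln(0.0759/0.0618)/(2πk) = 0.2055/(2π·16.1) = 0.002032 m·K/W
  R'_ceramic fibre blanket = ln(0.164/0.0759)/(2πk) = 0.7704/(2π·0.0868) = 1.413 m·K/W
  R'_diatomaceous earth = ln(0.225/0.164)/(2πk) = 0.3162/(2π·0.106) = 0.4748 m·K/W
ΣR = 0.002032 + 1.413 + 0.4748 = 1.890 m·K/W
Q' = ΔT/ΣR = (199 °C − 24.6 °C)/1.890 = 92.3 W/m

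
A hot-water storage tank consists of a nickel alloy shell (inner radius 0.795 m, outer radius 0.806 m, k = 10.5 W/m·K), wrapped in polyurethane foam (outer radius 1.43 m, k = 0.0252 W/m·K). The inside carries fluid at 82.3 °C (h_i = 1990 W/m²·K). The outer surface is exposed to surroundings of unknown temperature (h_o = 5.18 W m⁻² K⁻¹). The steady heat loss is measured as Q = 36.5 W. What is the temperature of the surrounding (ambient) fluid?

Series resistances:
  R_conv,in = 1/(4πr²h) = 1/(4π·0.795²·1990) = 6.327×10^-5 K/W
  R_nickel alloy = (1/0.795 − 1/0.806)/(4πk) = 0.01717/(4π·10.5) = 1.301×10^-4 K/W
  R_polyurethane foam = (1/0.806 − 1/1.43)/(4πk) = 0.5414/(4π·0.0252) = 1.710 K/W
  R_conv,out = 1/(4πr²h) = 1/(4π·1.43²·5.18) = 0.007513 K/W
ΣR = 1.717 K/W
ΔT = Q·ΣR = 36.5 × 1.717 = 62.67 K
Heat flows outward, so T_out = T_in − ΔT = 82.3 − 62.67 = 19.6 °C

T_out = 19.6 °C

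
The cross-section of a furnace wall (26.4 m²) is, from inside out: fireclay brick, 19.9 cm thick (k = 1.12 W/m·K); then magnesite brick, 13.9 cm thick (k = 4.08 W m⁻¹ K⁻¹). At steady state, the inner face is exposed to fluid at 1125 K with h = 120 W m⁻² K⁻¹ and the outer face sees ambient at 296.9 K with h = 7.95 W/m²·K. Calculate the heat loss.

Series thermal resistances, inner to outer:
  R_conv,in = 1/(hA) = 1/(120·26.4) = 3.157×10^-4 K/W
  R_fireclay brick = L/(kA) = 0.199/(1.12·26.4) = 0.006730 K/W
  R_magnesite brick = L/(kA) = 0.139/(4.08·26.4) = 0.001290 K/W
  R_conv,out = 1/(hA) = 1/(7.95·26.4) = 0.004765 K/W
ΣR = 3.157×10^-4 + 0.006730 + 0.001290 + 0.004765 = 0.01310 K/W
Q = ΔT/ΣR = (1125 K − 296.9 K)/0.01310 = 63200 W

Q = 63200 W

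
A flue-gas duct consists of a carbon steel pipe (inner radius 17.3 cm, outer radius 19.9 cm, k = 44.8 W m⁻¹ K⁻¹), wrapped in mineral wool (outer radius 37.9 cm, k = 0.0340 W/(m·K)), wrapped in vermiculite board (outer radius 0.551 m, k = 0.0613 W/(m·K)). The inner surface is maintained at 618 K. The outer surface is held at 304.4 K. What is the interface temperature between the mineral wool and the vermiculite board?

Resistance network (inner→outer):
  R'_carbon steel = ln(0.199/0.173)/(2πk) = 0.1400/(2π·44.8) = 4.974×10^-4 m·K/W
  R'_mineral wool = ln(0.379/0.199)/(2πk) = 0.6442/(2π·0.0340) = 3.016 m·K/W
  R'_vermiculite board = ln(0.551/0.379)/(2πk) = 0.3742/(2π·0.0613) = 0.9715 m·K/W
ΣR = 4.974×10^-4 + 3.016 + 0.9715 = 3.988 m·K/W
Q' = ΔT/ΣR = (618 K − 304.4 K)/3.988 = 78.64 W/m
From the inner boundary to the mineral wool/vermiculite board interface, ΣR_partial = 3.016 m·K/W.
T_interface = T_in − Q'·ΣR_partial = 618 K − (78.64)(3.016) = 381 K

T = 381 K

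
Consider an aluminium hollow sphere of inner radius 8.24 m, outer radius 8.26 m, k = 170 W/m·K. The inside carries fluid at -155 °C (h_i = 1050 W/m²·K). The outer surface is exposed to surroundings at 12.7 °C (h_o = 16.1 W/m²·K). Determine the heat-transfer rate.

Q = 2280 kW

Resistance network (inner→outer):
  R_conv,in = 1/(4πr²h) = 1/(4π·8.24²·1050) = 1.116×10^-6 K/W
  R_aluminium = (1/8.24 − 1/8.26)/(4πk) = 2.938×10^-4/(4π·170) = 1.376×10^-7 K/W
  R_conv,out = 1/(4πr²h) = 1/(4π·8.26²·16.1) = 7.244×10^-5 K/W
ΣR = 1.116×10^-6 + 1.376×10^-7 + 7.244×10^-5 = 7.369×10^-5 K/W
Q = ΔT/ΣR = (-155 °C − 12.7 °C)/7.369×10^-5 = -2.28×10^6 W
(Negative Q ⇒ heat flows inward; heat gain = 2.28×10^6 W.)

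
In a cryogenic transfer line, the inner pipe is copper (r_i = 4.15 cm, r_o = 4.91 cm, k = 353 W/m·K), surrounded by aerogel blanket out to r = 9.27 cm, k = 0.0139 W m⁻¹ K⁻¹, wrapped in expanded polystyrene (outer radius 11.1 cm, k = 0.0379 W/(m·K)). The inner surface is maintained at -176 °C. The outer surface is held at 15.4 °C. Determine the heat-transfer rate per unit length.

Series thermal resistances, inner to outer:
  R'_copper = ln(0.0491/0.0415)/(2πk) = 0.1682/(2π·353) = 7.582×10^-5 m·K/W
  R'_aerogel blanket = ln(0.0927/0.0491)/(2πk) = 0.6355/(2π·0.0139) = 7.277 m·K/W
  R'_expanded polystyrene = ln(0.111/0.0927)/(2πk) = 0.1802/(2π·0.0379) = 0.7566 m·K/W
ΣR = 7.582×10^-5 + 7.277 + 0.7566 = 8.034 m·K/W
Q' = ΔT/ΣR = (-176 °C − 15.4 °C)/8.034 = -23.8 W/m
(Negative Q' ⇒ heat flows inward; heat gain = 23.8 W/m.)

Q' = 23.8 W/m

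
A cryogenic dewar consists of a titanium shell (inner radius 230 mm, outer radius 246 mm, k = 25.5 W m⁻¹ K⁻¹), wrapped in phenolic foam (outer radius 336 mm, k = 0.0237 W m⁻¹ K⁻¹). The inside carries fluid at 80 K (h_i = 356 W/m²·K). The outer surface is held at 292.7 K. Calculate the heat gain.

Q = 58.1 W

Series thermal resistances, inner to outer:
  R_conv,in = 1/(4πr²h) = 1/(4π·0.230²·356) = 0.004226 K/W
  R_titanium = (1/0.230 − 1/0.246)/(4πk) = 0.2828/(4π·25.5) = 8.825×10^-4 K/W
  R_phenolic foam = (1/0.246 − 1/0.336)/(4πk) = 1.089/(4π·0.0237) = 3.656 K/W
ΣR = 0.004226 + 8.825×10^-4 + 3.656 = 3.661 K/W
Q = ΔT/ΣR = (80 K − 292.7 K)/3.661 = -58.1 W
(Negative Q ⇒ heat flows inward; heat gain = 58.1 W.)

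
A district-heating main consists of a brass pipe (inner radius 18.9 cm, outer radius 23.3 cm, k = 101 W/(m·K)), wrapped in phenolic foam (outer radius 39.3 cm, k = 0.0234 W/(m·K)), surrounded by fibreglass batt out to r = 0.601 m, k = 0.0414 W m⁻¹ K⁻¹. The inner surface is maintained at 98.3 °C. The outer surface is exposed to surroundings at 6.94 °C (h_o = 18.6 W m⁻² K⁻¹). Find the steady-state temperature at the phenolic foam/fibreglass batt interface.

Treat each layer as a resistance in series:
  R'_brass = ln(0.233/0.189)/(2πk) = 0.2093/(2π·101) = 3.298×10^-4 m·K/W
  R'_phenolic foam = ln(0.393/0.233)/(2πk) = 0.5228/(2π·0.0234) = 3.556 m·K/W
  R'_fibreglass batt = ln(0.601/0.393)/(2πk) = 0.4248/(2π·0.0414) = 1.633 m·K/W
  R'_conv,out = 1/(2πr h) = 1/(2π·0.601·18.6) = 0.01424 m·K/W
ΣR = 3.298×10^-4 + 3.556 + 1.633 + 0.01424 = 5.204 m·K/W
Q' = ΔT/ΣR = (98.3 °C − 6.94 °C)/5.204 = 17.56 W/m
From the inner boundary to the phenolic foam/fibreglass batt interface, ΣR_partial = 3.556 m·K/W.
T_interface = T_in − Q'·ΣR_partial = 98.3 °C − (17.56)(3.556) = 35.9 °C

T = 35.9 °C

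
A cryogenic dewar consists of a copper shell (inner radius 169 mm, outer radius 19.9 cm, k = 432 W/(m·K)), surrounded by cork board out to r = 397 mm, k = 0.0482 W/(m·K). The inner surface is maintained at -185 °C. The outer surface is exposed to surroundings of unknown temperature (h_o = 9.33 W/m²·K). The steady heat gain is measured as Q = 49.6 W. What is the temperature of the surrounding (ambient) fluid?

Sum the resistances:
  R_copper = (1/0.169 − 1/0.199)/(4πk) = 0.8920/(4π·432) = 1.643×10^-4 K/W
  R_cork board = (1/0.199 − 1/0.397)/(4πk) = 2.506/(4π·0.0482) = 4.138 K/W
  R_conv,out = 1/(4πr²h) = 1/(4π·0.397²·9.33) = 0.05412 K/W
ΣR = 4.192 K/W
ΔT = Q·ΣR = 49.6 × 4.192 = 207.9 K
Heat flows inward, so T_out = T_in + ΔT = -185 + 207.9 = 22.9 °C

T_out = 22.9 °C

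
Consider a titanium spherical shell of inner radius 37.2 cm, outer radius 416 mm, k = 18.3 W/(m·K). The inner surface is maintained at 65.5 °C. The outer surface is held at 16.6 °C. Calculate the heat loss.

Q = 39600 W

Q = 4πk·ΔT/(1/r₁ − 1/r₂) = 4π × 18.3 × 48.9 / (1/0.372 − 1/0.416) = 39600 W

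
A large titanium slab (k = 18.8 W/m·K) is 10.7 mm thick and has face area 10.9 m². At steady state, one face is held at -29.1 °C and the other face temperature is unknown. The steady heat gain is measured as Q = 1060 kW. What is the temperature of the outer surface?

Sum the resistances:
  R_titanium = L/(kA) = 0.0107/(18.8·10.9) = 5.222×10^-5 K/W
ΣR = 5.222×10^-5 K/W
ΔT = Q·ΣR = 1.06×10^6 × 5.222×10^-5 = 55.35 K
Heat flows inward, so T_out = T_in + ΔT = -29.1 + 55.35 = 26.2 °C

T_out = 26.2 °C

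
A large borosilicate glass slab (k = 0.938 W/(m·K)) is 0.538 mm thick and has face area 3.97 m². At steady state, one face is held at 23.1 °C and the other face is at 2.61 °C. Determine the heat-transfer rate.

Q = 142 kW

Q = kA·ΔT/L = 0.938 × 3.97 × |23.1 °C − 2.61 °C| / 5.38×10^-4 = 1.42×10^5 W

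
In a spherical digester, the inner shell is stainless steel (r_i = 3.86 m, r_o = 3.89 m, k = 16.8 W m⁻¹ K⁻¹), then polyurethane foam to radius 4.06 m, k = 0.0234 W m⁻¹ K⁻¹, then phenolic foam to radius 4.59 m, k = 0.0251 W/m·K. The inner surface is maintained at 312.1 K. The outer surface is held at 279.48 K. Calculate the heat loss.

Q = 257 W

Series thermal resistances, inner to outer:
  R_stainless steel = (1/3.86 − 1/3.89)/(4πk) = 0.001998/(4π·16.8) = 9.464×10^-6 K/W
  R_polyurethane foam = (1/3.89 − 1/4.06)/(4πk) = 0.01076/(4π·0.0234) = 0.03661 K/W
  R_phenolic foam = (1/4.06 − 1/4.59)/(4πk) = 0.02844/(4π·0.0251) = 0.09017 K/W
ΣR = 9.464×10^-6 + 0.03661 + 0.09017 = 0.1268 K/W
Q = ΔT/ΣR = (312.1 K − 279.48 K)/0.1268 = 257 W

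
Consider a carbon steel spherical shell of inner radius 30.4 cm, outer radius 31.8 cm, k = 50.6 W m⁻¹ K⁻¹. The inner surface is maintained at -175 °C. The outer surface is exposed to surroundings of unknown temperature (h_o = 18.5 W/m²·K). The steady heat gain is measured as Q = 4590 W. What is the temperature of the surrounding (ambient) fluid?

T_out = 21.3 °C

Series resistances:
  R_carbon steel = (1/0.304 − 1/0.318)/(4πk) = 0.1448/(4π·50.6) = 2.278×10^-4 K/W
  R_conv,out = 1/(4πr²h) = 1/(4π·0.318²·18.5) = 0.04254 K/W
ΣR = 0.04276 K/W
ΔT = Q·ΣR = 4590 × 0.04276 = 196.3 K
Heat flows inward, so T_out = T_in + ΔT = -175 + 196.3 = 21.3 °C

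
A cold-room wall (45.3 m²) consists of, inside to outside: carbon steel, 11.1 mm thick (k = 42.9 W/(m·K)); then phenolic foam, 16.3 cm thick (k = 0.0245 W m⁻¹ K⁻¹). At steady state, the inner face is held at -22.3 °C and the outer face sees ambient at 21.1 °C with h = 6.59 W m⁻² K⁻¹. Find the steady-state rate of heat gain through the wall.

Series thermal resistances, inner to outer:
  R_carbon steel = L/(kA) = 0.0111/(42.9·45.3) = 5.712×10^-6 K/W
  R_phenolic foam = L/(kA) = 0.163/(0.0245·45.3) = 0.1469 K/W
  R_conv,out = 1/(hA) = 1/(6.59·45.3) = 0.003350 K/W
ΣR = 5.712×10^-6 + 0.1469 + 0.003350 = 0.1503 K/W
Q = ΔT/ΣR = (-22.3 °C − 21.1 °C)/0.1503 = -289 W
(Negative Q ⇒ heat flows inward; heat gain = 289 W.)

Q = 289 W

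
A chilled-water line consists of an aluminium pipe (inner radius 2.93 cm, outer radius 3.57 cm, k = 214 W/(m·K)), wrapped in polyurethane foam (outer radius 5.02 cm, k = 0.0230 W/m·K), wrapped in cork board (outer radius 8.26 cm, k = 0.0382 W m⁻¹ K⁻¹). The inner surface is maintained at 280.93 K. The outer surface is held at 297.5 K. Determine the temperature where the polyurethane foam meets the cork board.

Series thermal resistances, inner to outer:
  R'_aluminium = ln(0.0357/0.0293)/(2πk) = 0.1976/(2π·214) = 1.469×10^-4 m·K/W
  R'_polyurethane foam = ln(0.0502/0.0357)/(2πk) = 0.3409/(2π·0.0230) = 2.359 m·K/W
  R'_cork board = ln(0.0826/0.0502)/(2πk) = 0.4980/(2π·0.0382) = 2.075 m·K/W
ΣR = 1.469×10^-4 + 2.359 + 2.075 = 4.434 m·K/W
Q' = ΔT/ΣR = (280.93 K − 297.5 K)/4.434 = -3.737 W/m
From the inner boundary to the polyurethane foam/cork board interface, ΣR_partial = 2.359 m·K/W.
T_interface = T_in − Q'·ΣR_partial = 280.93 K − (-3.737)(2.359) = 289.7 K

T = 289.7 K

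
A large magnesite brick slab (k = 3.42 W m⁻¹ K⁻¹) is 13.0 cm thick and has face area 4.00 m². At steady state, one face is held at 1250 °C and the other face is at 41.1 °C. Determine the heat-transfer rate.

Q = kA·ΔT/L = 3.42 × 4.00 × |1250 °C − 41.1 °C| / 0.130 = 1.27×10^5 W

Q = 1.27×10^5 W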